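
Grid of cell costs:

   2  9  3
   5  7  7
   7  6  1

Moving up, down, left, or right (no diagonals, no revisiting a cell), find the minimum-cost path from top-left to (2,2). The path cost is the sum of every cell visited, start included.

21

Cheapest: [0,0] -> [1,0] -> [1,1] -> [2,1] -> [2,2]
  2 + 5 + 7 + 6 + 1 = 21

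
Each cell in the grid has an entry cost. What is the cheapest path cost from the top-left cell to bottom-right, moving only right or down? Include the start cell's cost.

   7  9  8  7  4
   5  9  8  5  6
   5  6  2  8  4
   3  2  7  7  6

42

Cheapest: (0,0) → (1,0) → (2,0) → (3,0) → (3,1) → (3,2) → (3,3) → (3,4)
  7 + 5 + 5 + 3 + 2 + 7 + 7 + 6 = 42
For comparison, the top-then-right route costs 51.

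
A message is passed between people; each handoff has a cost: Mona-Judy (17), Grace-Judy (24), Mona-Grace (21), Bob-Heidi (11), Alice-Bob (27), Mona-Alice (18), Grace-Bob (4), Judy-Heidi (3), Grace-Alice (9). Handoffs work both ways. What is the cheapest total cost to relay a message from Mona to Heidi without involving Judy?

Checking several routes:
Mona-Alice-Bob-Heidi: 18 + 27 + 11 = 56
Mona-Alice-Grace-Bob-Heidi: 18 + 9 + 4 + 11 = 42
Mona-Grace-Bob-Heidi: 21 + 4 + 11 = 36
Shortest: 36.

36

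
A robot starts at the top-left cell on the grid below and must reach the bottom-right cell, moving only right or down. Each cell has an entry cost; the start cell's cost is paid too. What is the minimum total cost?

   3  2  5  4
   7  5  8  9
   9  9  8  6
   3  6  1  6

Cheapest: (0,0) → (0,1) → (1,1) → (2,1) → (3,1) → (3,2) → (3,3)
  3 + 2 + 5 + 9 + 6 + 1 + 6 = 32
For comparison, the top-then-right route costs 35.

32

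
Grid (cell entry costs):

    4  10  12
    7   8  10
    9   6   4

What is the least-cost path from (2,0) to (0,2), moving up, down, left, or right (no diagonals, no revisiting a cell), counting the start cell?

Path r2c0 -> r2c1 -> r2c2 -> r1c2 -> r0c2: 9 + 6 + 4 + 10 + 12 = 41.

41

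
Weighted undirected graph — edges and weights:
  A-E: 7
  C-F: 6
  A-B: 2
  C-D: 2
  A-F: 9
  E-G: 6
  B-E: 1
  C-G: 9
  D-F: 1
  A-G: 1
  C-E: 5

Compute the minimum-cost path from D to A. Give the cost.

Comparing a few candidate routes:
D → C → E → A: 2 + 5 + 7 = 14
D → C → E → B → A: 2 + 5 + 1 + 2 = 10
D → C → G → A: 2 + 9 + 1 = 12
D → C → E → G → A: 2 + 5 + 6 + 1 = 14
D → F → A: 1 + 9 = 10
Shortest: 10.

10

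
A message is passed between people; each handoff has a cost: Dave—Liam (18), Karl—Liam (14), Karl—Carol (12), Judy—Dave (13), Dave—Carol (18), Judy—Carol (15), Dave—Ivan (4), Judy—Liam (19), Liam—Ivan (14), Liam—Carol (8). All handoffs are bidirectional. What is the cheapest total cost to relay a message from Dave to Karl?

30

Checking several routes:
Dave - Ivan - Liam - Carol - Karl: 4 + 14 + 8 + 12 = 38
Dave - Carol - Karl: 18 + 12 = 30
Dave - Liam - Carol - Karl: 18 + 8 + 12 = 38
Dave - Ivan - Liam - Karl: 4 + 14 + 14 = 32
Dave - Liam - Karl: 18 + 14 = 32
Best route has total 30.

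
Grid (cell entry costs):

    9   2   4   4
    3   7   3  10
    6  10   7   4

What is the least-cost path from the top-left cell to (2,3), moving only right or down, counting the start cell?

29

Cheapest: r0c0 → r0c1 → r0c2 → r1c2 → r2c2 → r2c3
  9 + 2 + 4 + 3 + 7 + 4 = 29
For comparison, the top-then-right route costs 33.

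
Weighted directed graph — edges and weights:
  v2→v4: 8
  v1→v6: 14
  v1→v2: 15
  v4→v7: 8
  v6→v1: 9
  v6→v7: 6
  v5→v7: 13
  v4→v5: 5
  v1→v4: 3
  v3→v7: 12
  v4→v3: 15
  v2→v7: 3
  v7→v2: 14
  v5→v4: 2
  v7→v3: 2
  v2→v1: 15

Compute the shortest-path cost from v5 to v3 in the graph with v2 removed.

12

Routes from v5 to v3 avoiding v2:
v5 → v4 → v3: 2 + 15 = 17
v5 → v7 → v3: 13 + 2 = 15
v5 → v4 → v7 → v3: 2 + 8 + 2 = 12
The minimum is 12.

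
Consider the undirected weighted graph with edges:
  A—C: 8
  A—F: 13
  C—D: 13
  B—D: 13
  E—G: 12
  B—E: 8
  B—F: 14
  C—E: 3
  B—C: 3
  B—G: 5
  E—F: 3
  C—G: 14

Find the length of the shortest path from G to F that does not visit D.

Checking several routes:
G→C→B→E→F: 14 + 3 + 8 + 3 = 28
G→B→F: 5 + 14 = 19
G→B→C→E→F: 5 + 3 + 3 + 3 = 14
G→B→E→F: 5 + 8 + 3 = 16
G→C→E→F: 14 + 3 + 3 = 20
G→E→F: 12 + 3 = 15
Best route has total 14.

14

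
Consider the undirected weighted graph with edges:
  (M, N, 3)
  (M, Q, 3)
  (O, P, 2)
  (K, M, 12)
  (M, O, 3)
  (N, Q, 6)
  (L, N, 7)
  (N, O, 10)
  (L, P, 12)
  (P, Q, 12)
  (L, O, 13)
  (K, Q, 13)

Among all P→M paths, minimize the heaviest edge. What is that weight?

3

Some routes from P to M:
P-O-N-M: max(2, 10, 3) = 10
P-O-N-Q-M: max(2, 10, 6, 3) = 10
P-L-N-Q-M: max(12, 7, 6, 3) = 12
P-O-M: max(2, 3) = 3
Best route has worst link 3.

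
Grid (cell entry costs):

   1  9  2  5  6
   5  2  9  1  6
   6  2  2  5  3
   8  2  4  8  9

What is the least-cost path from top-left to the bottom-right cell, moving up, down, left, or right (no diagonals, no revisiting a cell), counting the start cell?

Take (0,0) → (1,0) → (1,1) → (2,1) → (2,2) → (2,3) → (2,4) → (3,4) for a total of 1 + 5 + 2 + 2 + 2 + 5 + 3 + 9 = 29.

29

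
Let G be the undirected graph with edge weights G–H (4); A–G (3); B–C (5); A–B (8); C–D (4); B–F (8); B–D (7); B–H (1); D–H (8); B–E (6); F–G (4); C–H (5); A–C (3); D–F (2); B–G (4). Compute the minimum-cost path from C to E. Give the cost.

Some routes from C to E:
C → D → B → E: 4 + 7 + 6 = 17
C → A → G → B → E: 3 + 3 + 4 + 6 = 16
C → B → E: 5 + 6 = 11
C → H → B → E: 5 + 1 + 6 = 12
The minimum is 11.

11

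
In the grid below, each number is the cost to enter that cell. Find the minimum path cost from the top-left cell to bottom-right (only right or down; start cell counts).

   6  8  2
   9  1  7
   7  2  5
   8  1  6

24

Cheapest: (0,0)→(0,1)→(1,1)→(2,1)→(3,1)→(3,2)
  6 + 8 + 1 + 2 + 1 + 6 = 24
For comparison, the top-then-right route costs 34.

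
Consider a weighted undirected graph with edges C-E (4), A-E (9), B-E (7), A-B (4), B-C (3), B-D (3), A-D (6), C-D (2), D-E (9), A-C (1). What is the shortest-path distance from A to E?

Comparing a few candidate routes:
A -> B -> C -> E: 4 + 3 + 4 = 11
A -> E: 9
A -> C -> E: 1 + 4 = 5
The minimum is 5.

5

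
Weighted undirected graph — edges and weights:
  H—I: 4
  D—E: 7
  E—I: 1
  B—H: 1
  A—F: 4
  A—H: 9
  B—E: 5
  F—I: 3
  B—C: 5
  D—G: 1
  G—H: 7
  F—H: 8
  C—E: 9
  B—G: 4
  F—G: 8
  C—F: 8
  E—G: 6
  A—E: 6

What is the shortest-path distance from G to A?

12

A few of the G→A routes:
G→B→H→A: 4 + 1 + 9 = 14
G→E→A: 6 + 6 = 12
G→E→I→F→A: 6 + 1 + 3 + 4 = 14
G→F→A: 8 + 4 = 12
Best route has total 12.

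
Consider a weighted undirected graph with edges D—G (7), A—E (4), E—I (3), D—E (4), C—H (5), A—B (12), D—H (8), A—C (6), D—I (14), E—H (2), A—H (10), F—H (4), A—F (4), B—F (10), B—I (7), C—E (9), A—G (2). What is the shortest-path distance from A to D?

A few of the A→D routes:
A -> G -> D: 2 + 7 = 9
A -> E -> D: 4 + 4 = 8
A -> E -> H -> D: 4 + 2 + 8 = 14
A -> H -> E -> D: 10 + 2 + 4 = 16
A -> F -> H -> E -> D: 4 + 4 + 2 + 4 = 14
Shortest: 8.

8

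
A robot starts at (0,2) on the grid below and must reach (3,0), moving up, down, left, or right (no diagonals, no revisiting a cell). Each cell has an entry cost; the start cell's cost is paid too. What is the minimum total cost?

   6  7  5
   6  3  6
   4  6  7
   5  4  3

29

Best path: [0,2] → [1,2] → [1,1] → [1,0] → [2,0] → [3,0]
Cost: 5 + 6 + 3 + 6 + 4 + 5 = 29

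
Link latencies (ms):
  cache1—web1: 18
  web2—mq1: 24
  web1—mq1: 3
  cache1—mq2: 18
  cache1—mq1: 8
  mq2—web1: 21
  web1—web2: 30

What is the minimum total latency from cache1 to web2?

A few of the cache1→web2 routes:
cache1-mq1-web2: 8 + 24 = 32
cache1-web1-web2: 18 + 30 = 48
cache1-mq1-web1-web2: 8 + 3 + 30 = 41
cache1-web1-mq1-web2: 18 + 3 + 24 = 45
The minimum is 32 ms.

32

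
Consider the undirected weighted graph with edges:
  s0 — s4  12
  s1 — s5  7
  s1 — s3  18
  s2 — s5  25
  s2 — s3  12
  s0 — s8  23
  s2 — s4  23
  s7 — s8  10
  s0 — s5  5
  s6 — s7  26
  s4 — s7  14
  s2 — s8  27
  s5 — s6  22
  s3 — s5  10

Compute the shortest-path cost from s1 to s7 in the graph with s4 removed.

Checking several routes:
s1-s5-s0-s8-s7: 7 + 5 + 23 + 10 = 45
s1-s5-s6-s7: 7 + 22 + 26 = 55
s1-s3-s5-s0-s8-s7: 18 + 10 + 5 + 23 + 10 = 66
Shortest: 45.

45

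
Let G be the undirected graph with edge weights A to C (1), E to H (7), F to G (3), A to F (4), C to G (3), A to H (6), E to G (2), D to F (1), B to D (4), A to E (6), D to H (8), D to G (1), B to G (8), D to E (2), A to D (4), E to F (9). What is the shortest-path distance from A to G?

4

Checking several routes:
A → F → G: 4 + 3 = 7
A → D → G: 4 + 1 = 5
A → D → F → G: 4 + 1 + 3 = 8
A → E → G: 6 + 2 = 8
A → F → D → G: 4 + 1 + 1 = 6
A → C → G: 1 + 3 = 4
Best route has total 4.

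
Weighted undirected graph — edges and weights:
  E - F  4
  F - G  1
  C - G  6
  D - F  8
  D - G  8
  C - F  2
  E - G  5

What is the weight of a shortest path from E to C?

Candidate routes:
E → F → G → C: 4 + 1 + 6 = 11
E → G → C: 5 + 6 = 11
E → F → D → G → C: 4 + 8 + 8 + 6 = 26
E → G → F → C: 5 + 1 + 2 = 8
E → G → D → F → C: 5 + 8 + 8 + 2 = 23
E → F → C: 4 + 2 = 6
Best route has total 6.

6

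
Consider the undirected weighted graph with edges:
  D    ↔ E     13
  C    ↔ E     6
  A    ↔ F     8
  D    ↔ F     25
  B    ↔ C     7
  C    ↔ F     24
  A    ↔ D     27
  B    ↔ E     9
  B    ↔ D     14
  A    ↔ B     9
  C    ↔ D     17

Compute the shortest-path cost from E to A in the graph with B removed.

38

A few of the E→A routes:
E → C → D → A: 6 + 17 + 27 = 50
E → D → A: 13 + 27 = 40
E → C → F → A: 6 + 24 + 8 = 38
E → D → F → A: 13 + 25 + 8 = 46
The minimum is 38.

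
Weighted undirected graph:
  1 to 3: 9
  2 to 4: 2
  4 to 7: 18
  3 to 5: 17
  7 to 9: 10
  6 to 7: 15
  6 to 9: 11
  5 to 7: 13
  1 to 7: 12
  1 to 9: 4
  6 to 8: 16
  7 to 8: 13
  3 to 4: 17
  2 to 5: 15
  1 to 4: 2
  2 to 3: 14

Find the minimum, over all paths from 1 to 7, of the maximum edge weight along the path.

Checking several routes:
1-4-2-5-7: max(2, 2, 15, 13) = 15
1-7: max(12) = 12
1-9-6-7: max(4, 11, 15) = 15
1-9-7: max(4, 10) = 10
Smallest bottleneck: 10.

10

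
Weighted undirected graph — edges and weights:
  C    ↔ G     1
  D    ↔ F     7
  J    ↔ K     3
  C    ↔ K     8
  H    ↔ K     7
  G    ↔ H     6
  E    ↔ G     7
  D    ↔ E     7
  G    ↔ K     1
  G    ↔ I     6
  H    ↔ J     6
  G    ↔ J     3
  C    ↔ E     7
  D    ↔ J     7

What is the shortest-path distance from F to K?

17

Checking several routes:
F-D-J-K: 7 + 7 + 3 = 17
F-D-J-G-K: 7 + 7 + 3 + 1 = 18
F-D-E-G-K: 7 + 7 + 7 + 1 = 22
The minimum is 17.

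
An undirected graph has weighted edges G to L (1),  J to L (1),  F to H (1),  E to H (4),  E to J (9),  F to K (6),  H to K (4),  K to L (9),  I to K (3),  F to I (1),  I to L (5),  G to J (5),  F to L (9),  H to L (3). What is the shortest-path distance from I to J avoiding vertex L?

Paths from I to J avoiding L:
I → K → F → H → E → J: 3 + 6 + 1 + 4 + 9 = 23
I → F → K → H → E → J: 1 + 6 + 4 + 4 + 9 = 24
I → K → H → E → J: 3 + 4 + 4 + 9 = 20
I → F → H → E → J: 1 + 1 + 4 + 9 = 15
Best route has total 15.

15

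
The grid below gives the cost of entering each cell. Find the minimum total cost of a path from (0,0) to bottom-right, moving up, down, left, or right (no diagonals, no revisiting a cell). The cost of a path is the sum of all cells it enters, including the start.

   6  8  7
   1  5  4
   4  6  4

20

Best path: r0c0→r1c0→r1c1→r1c2→r2c2
Cost: 6 + 1 + 5 + 4 + 4 = 20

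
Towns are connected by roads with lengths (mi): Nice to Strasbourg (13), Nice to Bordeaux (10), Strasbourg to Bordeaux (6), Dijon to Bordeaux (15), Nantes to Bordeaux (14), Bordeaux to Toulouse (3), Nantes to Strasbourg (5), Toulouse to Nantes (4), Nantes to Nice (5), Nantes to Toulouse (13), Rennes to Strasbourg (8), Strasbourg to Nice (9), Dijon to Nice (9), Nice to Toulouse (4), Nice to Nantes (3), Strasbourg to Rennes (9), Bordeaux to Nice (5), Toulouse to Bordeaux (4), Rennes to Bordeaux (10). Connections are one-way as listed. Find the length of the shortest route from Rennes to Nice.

15

Checking several routes:
Rennes → Bordeaux → Toulouse → Nantes → Nice: 10 + 3 + 4 + 5 = 22
Rennes → Strasbourg → Nice: 8 + 9 = 17
Rennes → Bordeaux → Nice: 10 + 5 = 15
Rennes → Strasbourg → Bordeaux → Nice: 8 + 6 + 5 = 19
The minimum is 15 mi.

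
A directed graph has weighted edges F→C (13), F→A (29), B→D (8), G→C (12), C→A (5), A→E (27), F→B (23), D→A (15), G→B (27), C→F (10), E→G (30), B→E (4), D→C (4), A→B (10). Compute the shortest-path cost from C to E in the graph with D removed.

19

Some routes from C to E avoiding D:
C -> A -> E: 5 + 27 = 32
C -> A -> B -> E: 5 + 10 + 4 = 19
C -> F -> B -> E: 10 + 23 + 4 = 37
Best route has total 19.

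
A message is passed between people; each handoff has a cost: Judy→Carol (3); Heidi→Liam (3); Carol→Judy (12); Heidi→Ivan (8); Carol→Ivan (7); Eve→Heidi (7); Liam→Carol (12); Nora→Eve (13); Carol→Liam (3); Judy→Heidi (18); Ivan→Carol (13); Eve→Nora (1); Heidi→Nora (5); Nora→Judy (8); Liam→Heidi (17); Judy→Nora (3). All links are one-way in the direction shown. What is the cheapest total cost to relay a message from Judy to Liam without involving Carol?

21

Candidate routes:
Judy-Heidi-Liam: 18 + 3 = 21
Judy-Nora-Eve-Heidi-Liam: 3 + 13 + 7 + 3 = 26
Best route has total 21.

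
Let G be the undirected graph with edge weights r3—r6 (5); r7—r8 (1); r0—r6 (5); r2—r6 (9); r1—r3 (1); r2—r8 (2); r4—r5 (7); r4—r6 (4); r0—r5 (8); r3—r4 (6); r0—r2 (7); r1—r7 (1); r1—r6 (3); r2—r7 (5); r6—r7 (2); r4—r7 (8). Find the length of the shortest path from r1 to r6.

Some routes from r1 to r6:
r1→r3→r6: 1 + 5 = 6
r1→r3→r4→r6: 1 + 6 + 4 = 11
r1→r7→r6: 1 + 2 = 3
r1→r6: 3
Shortest: 3.

3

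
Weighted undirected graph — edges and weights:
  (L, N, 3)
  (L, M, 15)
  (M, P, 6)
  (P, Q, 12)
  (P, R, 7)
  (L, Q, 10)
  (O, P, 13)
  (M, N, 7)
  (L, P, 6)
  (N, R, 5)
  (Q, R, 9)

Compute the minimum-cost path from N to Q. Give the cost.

A few of the N→Q routes:
N-R-P-Q: 5 + 7 + 12 = 24
N-L-P-R-Q: 3 + 6 + 7 + 9 = 25
N-L-P-Q: 3 + 6 + 12 = 21
N-M-P-Q: 7 + 6 + 12 = 25
N-L-Q: 3 + 10 = 13
N-R-Q: 5 + 9 = 14
Best route has total 13.

13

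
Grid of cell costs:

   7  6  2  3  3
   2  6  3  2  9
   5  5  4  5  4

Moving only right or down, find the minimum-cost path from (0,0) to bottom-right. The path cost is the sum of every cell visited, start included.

One optimal route is [0,0]→[0,1]→[0,2]→[0,3]→[1,3]→[2,3]→[2,4].
Its cost is 7 + 6 + 2 + 3 + 2 + 5 + 4 = 29.
(Top row then right column would cost 34.)

29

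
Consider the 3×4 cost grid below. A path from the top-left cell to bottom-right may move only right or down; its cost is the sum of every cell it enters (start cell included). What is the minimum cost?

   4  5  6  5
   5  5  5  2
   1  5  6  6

One optimal route is [0,0]→[0,1]→[1,1]→[1,2]→[1,3]→[2,3].
Its cost is 4 + 5 + 5 + 5 + 2 + 6 = 27.
(Top row then right column would cost 28.)

27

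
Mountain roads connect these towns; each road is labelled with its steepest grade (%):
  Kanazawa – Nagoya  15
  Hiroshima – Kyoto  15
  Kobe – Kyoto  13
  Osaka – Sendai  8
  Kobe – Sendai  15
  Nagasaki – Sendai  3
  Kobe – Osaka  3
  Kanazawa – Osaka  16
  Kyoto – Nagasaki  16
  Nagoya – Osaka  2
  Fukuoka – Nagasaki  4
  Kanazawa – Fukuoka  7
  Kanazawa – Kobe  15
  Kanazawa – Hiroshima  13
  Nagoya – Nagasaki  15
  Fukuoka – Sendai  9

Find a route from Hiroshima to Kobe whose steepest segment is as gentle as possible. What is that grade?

Checking several routes:
Hiroshima -> Kanazawa -> Fukuoka -> Sendai -> Nagasaki -> Nagoya -> Osaka -> Kobe: max(13, 7, 9, 3, 15, 2, 3) = 15
Hiroshima -> Kanazawa -> Fukuoka -> Sendai -> Osaka -> Kobe: max(13, 7, 9, 8, 3) = 13
Hiroshima -> Kanazawa -> Fukuoka -> Nagasaki -> Sendai -> Osaka -> Kobe: max(13, 7, 4, 3, 8, 3) = 13
Hiroshima -> Kyoto -> Kobe: max(15, 13) = 15
The minimum achievable maximum is 13%.

13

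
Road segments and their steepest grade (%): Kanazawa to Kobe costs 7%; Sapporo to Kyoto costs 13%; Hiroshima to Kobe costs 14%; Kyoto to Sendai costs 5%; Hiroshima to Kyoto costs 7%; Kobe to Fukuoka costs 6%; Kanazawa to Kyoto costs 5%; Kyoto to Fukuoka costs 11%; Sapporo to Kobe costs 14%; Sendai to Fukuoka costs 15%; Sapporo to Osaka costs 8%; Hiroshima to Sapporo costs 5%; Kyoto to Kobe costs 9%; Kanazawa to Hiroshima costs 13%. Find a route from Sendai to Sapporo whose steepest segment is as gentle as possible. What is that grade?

7

Some routes from Sendai to Sapporo:
Sendai - Kyoto - Fukuoka - Kobe - Kanazawa - Hiroshima - Sapporo: max(5, 11, 6, 7, 13, 5) = 13
Sendai - Kyoto - Kobe - Kanazawa - Hiroshima - Sapporo: max(5, 9, 7, 13, 5) = 13
Sendai - Kyoto - Sapporo: max(5, 13) = 13
Sendai - Kyoto - Hiroshima - Sapporo: max(5, 7, 5) = 7
Smallest bottleneck: 7%.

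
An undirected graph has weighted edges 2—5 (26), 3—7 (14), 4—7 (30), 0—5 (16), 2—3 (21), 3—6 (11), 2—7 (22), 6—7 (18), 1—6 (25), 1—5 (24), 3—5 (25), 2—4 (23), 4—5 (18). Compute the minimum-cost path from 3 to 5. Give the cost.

A few of the 3→5 routes:
3 → 6 → 1 → 5: 11 + 25 + 24 = 60
3 → 5: 25
3 → 2 → 5: 21 + 26 = 47
The minimum is 25.

25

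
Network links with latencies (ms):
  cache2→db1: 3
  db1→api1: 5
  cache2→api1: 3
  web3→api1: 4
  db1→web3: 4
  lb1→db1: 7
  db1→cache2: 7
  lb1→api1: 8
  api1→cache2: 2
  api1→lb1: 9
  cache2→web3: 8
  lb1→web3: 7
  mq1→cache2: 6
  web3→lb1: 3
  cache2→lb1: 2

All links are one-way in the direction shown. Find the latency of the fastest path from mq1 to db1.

Candidate routes:
mq1 -> cache2 -> api1 -> lb1 -> db1: 6 + 3 + 9 + 7 = 25
mq1 -> cache2 -> web3 -> lb1 -> db1: 6 + 8 + 3 + 7 = 24
mq1 -> cache2 -> lb1 -> db1: 6 + 2 + 7 = 15
mq1 -> cache2 -> db1: 6 + 3 = 9
mq1 -> cache2 -> web3 -> api1 -> lb1 -> db1: 6 + 8 + 4 + 9 + 7 = 34
Shortest: 9 ms.

9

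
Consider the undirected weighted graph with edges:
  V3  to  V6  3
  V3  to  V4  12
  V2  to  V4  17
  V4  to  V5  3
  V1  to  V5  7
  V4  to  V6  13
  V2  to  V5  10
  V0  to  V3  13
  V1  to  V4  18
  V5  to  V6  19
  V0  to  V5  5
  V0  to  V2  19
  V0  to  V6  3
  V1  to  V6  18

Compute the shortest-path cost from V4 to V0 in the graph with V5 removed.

Some routes from V4 to V0 avoiding V5:
V4 -> V3 -> V0: 12 + 13 = 25
V4 -> V6 -> V0: 13 + 3 = 16
V4 -> V1 -> V6 -> V0: 18 + 18 + 3 = 39
V4 -> V2 -> V0: 17 + 19 = 36
V4 -> V3 -> V6 -> V0: 12 + 3 + 3 = 18
V4 -> V6 -> V3 -> V0: 13 + 3 + 13 = 29
Best route has total 16.

16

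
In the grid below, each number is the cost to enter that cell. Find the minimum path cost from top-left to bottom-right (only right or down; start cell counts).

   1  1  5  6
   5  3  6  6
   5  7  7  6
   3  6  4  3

Take (0,0) → (0,1) → (1,1) → (1,2) → (2,2) → (3,2) → (3,3) for a total of 1 + 1 + 3 + 6 + 7 + 4 + 3 = 25.
(Top row then right column would cost 28.)

25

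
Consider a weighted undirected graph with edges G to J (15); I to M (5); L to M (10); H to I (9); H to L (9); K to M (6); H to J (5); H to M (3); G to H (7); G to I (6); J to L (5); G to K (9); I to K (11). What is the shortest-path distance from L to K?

16

A few of the L→K routes:
L-H-G-K: 9 + 7 + 9 = 25
L-M-K: 10 + 6 = 16
L-J-H-G-K: 5 + 5 + 7 + 9 = 26
L-J-H-M-K: 5 + 5 + 3 + 6 = 19
L-H-M-K: 9 + 3 + 6 = 18
Shortest: 16.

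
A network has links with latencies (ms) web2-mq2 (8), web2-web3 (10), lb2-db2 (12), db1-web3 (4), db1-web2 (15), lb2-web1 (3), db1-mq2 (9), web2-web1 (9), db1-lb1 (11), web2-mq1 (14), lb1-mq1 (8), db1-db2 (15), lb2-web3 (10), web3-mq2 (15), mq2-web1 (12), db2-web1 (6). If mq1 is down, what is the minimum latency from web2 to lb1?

Checking several routes:
web2 -> web1 -> lb2 -> web3 -> db1 -> lb1: 9 + 3 + 10 + 4 + 11 = 37
web2 -> web3 -> db1 -> lb1: 10 + 4 + 11 = 25
web2 -> db1 -> lb1: 15 + 11 = 26
web2 -> mq2 -> db1 -> lb1: 8 + 9 + 11 = 28
web2 -> mq2 -> web3 -> db1 -> lb1: 8 + 15 + 4 + 11 = 38
The minimum is 25 ms.

25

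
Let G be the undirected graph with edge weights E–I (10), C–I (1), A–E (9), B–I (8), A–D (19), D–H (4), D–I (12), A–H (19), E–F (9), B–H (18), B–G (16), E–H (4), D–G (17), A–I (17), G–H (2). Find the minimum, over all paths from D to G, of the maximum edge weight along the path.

Some routes from D to G:
D→I→A→E→H→G: max(12, 17, 9, 4, 2) = 17
D→H→G: max(4, 2) = 4
D→I→B→G: max(12, 8, 16) = 16
D→H→E→I→B→G: max(4, 4, 10, 8, 16) = 16
D→I→E→H→G: max(12, 10, 4, 2) = 12
Smallest bottleneck: 4.

4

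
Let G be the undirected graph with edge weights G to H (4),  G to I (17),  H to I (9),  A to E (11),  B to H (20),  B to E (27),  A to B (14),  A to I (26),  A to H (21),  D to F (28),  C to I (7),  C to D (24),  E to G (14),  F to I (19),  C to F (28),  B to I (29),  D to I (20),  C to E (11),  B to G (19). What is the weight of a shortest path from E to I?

18

Comparing a few candidate routes:
E→G→I: 14 + 17 = 31
E→C→I: 11 + 7 = 18
E→G→H→I: 14 + 4 + 9 = 27
E→A→I: 11 + 26 = 37
Shortest: 18.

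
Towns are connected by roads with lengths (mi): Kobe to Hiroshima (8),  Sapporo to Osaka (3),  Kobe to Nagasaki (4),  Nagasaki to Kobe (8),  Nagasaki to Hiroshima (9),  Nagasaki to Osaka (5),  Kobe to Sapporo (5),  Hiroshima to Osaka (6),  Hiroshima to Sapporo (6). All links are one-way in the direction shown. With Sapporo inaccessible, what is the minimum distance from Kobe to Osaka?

9

Candidate routes:
Kobe-Nagasaki-Osaka: 4 + 5 = 9
Kobe-Hiroshima-Osaka: 8 + 6 = 14
Kobe-Nagasaki-Hiroshima-Osaka: 4 + 9 + 6 = 19
Shortest: 9 mi.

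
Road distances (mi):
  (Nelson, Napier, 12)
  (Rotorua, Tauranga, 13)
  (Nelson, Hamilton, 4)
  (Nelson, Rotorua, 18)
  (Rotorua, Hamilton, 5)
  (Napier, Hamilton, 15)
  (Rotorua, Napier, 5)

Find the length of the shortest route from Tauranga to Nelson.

22

A few of the Tauranga→Nelson routes:
Tauranga→Rotorua→Nelson: 13 + 18 = 31
Tauranga→Rotorua→Hamilton→Nelson: 13 + 5 + 4 = 22
Tauranga→Rotorua→Napier→Nelson: 13 + 5 + 12 = 30
Best route has total 22 mi.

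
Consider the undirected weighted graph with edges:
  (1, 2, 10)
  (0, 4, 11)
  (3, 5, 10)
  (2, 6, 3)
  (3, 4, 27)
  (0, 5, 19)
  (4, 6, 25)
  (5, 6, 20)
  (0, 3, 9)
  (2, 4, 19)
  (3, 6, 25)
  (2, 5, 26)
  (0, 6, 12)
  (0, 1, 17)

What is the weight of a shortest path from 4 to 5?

30

Checking several routes:
4 - 0 - 5: 11 + 19 = 30
4 - 0 - 3 - 5: 11 + 9 + 10 = 30
4 - 3 - 5: 27 + 10 = 37
4 - 6 - 5: 25 + 20 = 45
4 - 2 - 6 - 5: 19 + 3 + 20 = 42
4 - 0 - 6 - 5: 11 + 12 + 20 = 43
Shortest: 30.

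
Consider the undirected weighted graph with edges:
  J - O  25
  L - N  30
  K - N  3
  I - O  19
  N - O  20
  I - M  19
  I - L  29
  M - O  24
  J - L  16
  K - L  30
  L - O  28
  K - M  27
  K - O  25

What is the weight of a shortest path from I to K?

Checking several routes:
I - L - K: 29 + 30 = 59
I - O - K: 19 + 25 = 44
I - L - N - K: 29 + 30 + 3 = 62
I - M - K: 19 + 27 = 46
I - O - N - K: 19 + 20 + 3 = 42
The minimum is 42.

42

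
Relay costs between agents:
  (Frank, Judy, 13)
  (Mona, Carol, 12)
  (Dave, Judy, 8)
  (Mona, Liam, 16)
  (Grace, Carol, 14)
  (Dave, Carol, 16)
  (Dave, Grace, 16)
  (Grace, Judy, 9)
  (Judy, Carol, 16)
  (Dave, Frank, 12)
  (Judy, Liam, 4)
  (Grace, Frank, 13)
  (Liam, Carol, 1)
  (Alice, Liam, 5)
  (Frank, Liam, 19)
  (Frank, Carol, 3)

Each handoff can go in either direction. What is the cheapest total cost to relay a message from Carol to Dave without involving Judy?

15

Some routes from Carol to Dave avoiding Judy:
Carol→Grace→Dave: 14 + 16 = 30
Carol→Dave: 16
Carol→Frank→Dave: 3 + 12 = 15
Best route has total 15.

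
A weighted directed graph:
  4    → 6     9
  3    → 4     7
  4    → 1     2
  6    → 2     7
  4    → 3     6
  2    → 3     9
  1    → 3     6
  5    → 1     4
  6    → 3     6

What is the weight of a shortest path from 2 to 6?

25

Routes from 2 to 6:
2-3-4-6: 9 + 7 + 9 = 25
The minimum is 25.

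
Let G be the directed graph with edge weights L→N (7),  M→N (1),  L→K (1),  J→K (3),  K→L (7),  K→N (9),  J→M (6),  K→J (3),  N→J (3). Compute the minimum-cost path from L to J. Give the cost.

4

Routes from L to J:
L-N-J: 7 + 3 = 10
L-K-J: 1 + 3 = 4
L-K-N-J: 1 + 9 + 3 = 13
Shortest: 4.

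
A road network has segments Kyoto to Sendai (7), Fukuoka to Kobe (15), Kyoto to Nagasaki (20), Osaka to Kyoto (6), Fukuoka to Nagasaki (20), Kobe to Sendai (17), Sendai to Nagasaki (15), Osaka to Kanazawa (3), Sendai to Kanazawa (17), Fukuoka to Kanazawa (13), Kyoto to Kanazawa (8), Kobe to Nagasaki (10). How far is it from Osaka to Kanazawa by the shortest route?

Comparing a few candidate routes:
Osaka-Kyoto-Sendai-Kanazawa: 6 + 7 + 17 = 30
Osaka-Kyoto-Kanazawa: 6 + 8 = 14
Osaka-Kanazawa: 3
Best route has total 3 km.

3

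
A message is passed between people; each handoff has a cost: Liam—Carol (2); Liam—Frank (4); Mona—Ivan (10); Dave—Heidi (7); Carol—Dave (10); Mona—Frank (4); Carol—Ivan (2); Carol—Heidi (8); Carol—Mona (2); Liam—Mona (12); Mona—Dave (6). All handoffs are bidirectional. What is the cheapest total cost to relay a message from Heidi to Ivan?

10

Some routes from Heidi to Ivan:
Heidi→Dave→Mona→Carol→Ivan: 7 + 6 + 2 + 2 = 17
Heidi→Dave→Mona→Ivan: 7 + 6 + 10 = 23
Heidi→Carol→Ivan: 8 + 2 = 10
Heidi→Carol→Mona→Ivan: 8 + 2 + 10 = 20
Heidi→Dave→Carol→Ivan: 7 + 10 + 2 = 19
Shortest: 10.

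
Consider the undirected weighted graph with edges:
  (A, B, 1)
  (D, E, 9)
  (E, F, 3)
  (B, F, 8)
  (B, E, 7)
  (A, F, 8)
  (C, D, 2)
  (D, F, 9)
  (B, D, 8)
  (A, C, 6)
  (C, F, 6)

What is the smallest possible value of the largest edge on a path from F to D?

Some routes from F to D:
F - C - D: max(6, 2) = 6
F - A - C - D: max(8, 6, 2) = 8
F - E - B - A - C - D: max(3, 7, 1, 6, 2) = 7
Smallest bottleneck: 6.

6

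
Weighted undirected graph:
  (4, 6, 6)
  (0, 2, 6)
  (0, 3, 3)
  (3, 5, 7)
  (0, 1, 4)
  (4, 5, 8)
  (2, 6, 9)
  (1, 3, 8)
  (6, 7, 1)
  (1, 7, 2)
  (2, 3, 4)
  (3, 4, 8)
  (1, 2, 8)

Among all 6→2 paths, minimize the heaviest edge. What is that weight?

Checking several routes:
6 -> 7 -> 1 -> 2: max(1, 2, 8) = 8
6 -> 4 -> 5 -> 3 -> 0 -> 2: max(6, 8, 7, 3, 6) = 8
6 -> 7 -> 1 -> 0 -> 3 -> 2: max(1, 2, 4, 3, 4) = 4
6 -> 7 -> 1 -> 3 -> 0 -> 2: max(1, 2, 8, 3, 6) = 8
6 -> 7 -> 1 -> 0 -> 2: max(1, 2, 4, 6) = 6
6 -> 7 -> 1 -> 3 -> 2: max(1, 2, 8, 4) = 8
Best route has worst link 4.

4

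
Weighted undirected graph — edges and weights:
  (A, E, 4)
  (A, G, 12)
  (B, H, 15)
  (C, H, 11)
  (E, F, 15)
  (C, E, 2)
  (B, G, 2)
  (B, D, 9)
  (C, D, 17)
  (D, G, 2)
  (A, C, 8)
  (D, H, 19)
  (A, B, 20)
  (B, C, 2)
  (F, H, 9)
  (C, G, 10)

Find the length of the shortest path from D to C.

6

A few of the D→C routes:
D -> G -> A -> E -> C: 2 + 12 + 4 + 2 = 20
D -> C: 17
D -> B -> C: 9 + 2 = 11
D -> G -> B -> C: 2 + 2 + 2 = 6
D -> B -> G -> C: 9 + 2 + 10 = 21
D -> G -> C: 2 + 10 = 12
Shortest: 6.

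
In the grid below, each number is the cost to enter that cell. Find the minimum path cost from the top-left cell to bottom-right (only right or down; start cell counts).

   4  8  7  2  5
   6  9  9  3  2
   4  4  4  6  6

Cheapest: [0,0] → [0,1] → [0,2] → [0,3] → [1,3] → [1,4] → [2,4]
  4 + 8 + 7 + 2 + 3 + 2 + 6 = 32

32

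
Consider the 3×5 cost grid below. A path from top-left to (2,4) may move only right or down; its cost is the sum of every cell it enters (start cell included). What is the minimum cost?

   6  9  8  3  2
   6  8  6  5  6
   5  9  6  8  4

One optimal route is (0,0)→(0,1)→(0,2)→(0,3)→(0,4)→(1,4)→(2,4).
Its cost is 6 + 9 + 8 + 3 + 2 + 6 + 4 = 38.

38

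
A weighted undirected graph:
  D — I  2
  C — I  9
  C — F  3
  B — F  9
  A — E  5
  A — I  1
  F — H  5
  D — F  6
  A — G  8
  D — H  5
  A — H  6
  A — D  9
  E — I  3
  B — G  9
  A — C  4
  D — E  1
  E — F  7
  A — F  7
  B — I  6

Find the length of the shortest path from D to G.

Checking several routes:
D - E - A - G: 1 + 5 + 8 = 14
D - I - A - G: 2 + 1 + 8 = 11
D - E - I - A - G: 1 + 3 + 1 + 8 = 13
Shortest: 11.

11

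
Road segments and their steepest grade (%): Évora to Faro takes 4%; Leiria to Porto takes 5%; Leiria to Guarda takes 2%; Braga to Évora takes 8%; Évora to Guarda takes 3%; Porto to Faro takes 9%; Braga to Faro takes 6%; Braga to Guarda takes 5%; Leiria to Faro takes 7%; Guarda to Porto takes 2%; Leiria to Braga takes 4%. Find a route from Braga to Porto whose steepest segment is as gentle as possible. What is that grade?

4

Checking several routes:
Braga - Leiria - Guarda - Porto: max(4, 2, 2) = 4
Braga - Faro - Évora - Guarda - Leiria - Porto: max(6, 4, 3, 2, 5) = 6
Braga - Guarda - Leiria - Porto: max(5, 2, 5) = 5
Braga - Guarda - Porto: max(5, 2) = 5
Braga - Leiria - Porto: max(4, 5) = 5
Smallest bottleneck: 4%.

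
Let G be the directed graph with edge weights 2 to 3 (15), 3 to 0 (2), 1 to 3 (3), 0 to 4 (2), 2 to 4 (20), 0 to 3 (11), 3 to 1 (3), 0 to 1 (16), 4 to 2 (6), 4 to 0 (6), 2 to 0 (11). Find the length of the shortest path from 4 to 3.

A few of the 4→3 routes:
4→2→3: 6 + 15 = 21
4→0→3: 6 + 11 = 17
4→0→1→3: 6 + 16 + 3 = 25
4→2→0→3: 6 + 11 + 11 = 28
Best route has total 17.

17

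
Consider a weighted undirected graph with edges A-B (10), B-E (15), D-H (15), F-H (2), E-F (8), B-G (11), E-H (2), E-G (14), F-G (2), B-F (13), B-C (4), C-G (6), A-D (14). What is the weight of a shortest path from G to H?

Comparing a few candidate routes:
G-F-E-H: 2 + 8 + 2 = 12
G-E-H: 14 + 2 = 16
G-E-F-H: 14 + 8 + 2 = 24
G-F-H: 2 + 2 = 4
G-C-B-F-H: 6 + 4 + 13 + 2 = 25
G-B-F-H: 11 + 13 + 2 = 26
Shortest: 4.

4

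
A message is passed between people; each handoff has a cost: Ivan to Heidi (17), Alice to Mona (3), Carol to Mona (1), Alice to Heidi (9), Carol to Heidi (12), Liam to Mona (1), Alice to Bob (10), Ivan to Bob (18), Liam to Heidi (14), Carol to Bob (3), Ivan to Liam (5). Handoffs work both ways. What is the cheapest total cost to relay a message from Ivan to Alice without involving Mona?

26

Some routes from Ivan to Alice avoiding Mona:
Ivan → Heidi → Alice: 17 + 9 = 26
Ivan → Bob → Alice: 18 + 10 = 28
Ivan → Liam → Heidi → Alice: 5 + 14 + 9 = 28
The minimum is 26.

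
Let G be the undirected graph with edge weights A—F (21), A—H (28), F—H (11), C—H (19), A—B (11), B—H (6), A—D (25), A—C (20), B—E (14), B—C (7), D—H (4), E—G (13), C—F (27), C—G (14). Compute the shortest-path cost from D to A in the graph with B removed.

25

A few of the D→A routes:
D→H→A: 4 + 28 = 32
D→H→F→A: 4 + 11 + 21 = 36
D→H→F→C→A: 4 + 11 + 27 + 20 = 62
D→H→C→A: 4 + 19 + 20 = 43
D→A: 25
Best route has total 25.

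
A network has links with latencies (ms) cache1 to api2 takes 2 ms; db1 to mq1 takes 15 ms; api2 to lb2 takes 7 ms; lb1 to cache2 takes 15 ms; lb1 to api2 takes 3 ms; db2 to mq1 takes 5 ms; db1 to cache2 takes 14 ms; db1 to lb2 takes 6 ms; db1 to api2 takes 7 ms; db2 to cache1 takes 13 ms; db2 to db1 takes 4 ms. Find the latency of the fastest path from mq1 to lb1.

Comparing a few candidate routes:
mq1 → db1 → api2 → lb1: 15 + 7 + 3 = 25
mq1 → db2 → db1 → api2 → lb1: 5 + 4 + 7 + 3 = 19
mq1 → db2 → cache1 → api2 → lb1: 5 + 13 + 2 + 3 = 23
Shortest: 19 ms.

19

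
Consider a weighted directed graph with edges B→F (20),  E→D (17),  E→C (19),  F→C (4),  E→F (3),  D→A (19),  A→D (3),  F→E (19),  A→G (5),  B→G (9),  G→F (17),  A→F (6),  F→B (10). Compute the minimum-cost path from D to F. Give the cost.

25

Routes from D to F:
D -> A -> G -> F: 19 + 5 + 17 = 41
D -> A -> F: 19 + 6 = 25
The minimum is 25.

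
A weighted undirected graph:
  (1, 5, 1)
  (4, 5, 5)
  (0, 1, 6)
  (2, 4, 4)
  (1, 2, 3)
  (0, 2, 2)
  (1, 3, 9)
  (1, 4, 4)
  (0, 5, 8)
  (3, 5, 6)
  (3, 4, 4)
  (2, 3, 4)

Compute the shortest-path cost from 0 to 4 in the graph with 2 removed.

10

Checking several routes:
0 - 1 - 4: 6 + 4 = 10
0 - 1 - 5 - 3 - 4: 6 + 1 + 6 + 4 = 17
0 - 1 - 5 - 4: 6 + 1 + 5 = 12
0 - 5 - 1 - 4: 8 + 1 + 4 = 13
0 - 5 - 4: 8 + 5 = 13
Shortest: 10.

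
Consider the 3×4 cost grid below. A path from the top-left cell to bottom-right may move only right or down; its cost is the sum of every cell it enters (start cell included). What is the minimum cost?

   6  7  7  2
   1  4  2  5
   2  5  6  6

Path [0,0] -> [1,0] -> [1,1] -> [1,2] -> [1,3] -> [2,3]: 6 + 1 + 4 + 2 + 5 + 6 = 24.
For comparison, the top-then-right route costs 33.

24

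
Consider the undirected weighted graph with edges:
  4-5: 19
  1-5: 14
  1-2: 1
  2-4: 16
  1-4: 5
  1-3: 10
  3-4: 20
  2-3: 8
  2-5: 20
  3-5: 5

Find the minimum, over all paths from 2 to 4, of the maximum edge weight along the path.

A few of the 2→4 routes:
2 -> 3 -> 5 -> 4: max(8, 5, 19) = 19
2 -> 3 -> 1 -> 4: max(8, 10, 5) = 10
2 -> 3 -> 1 -> 5 -> 4: max(8, 10, 14, 19) = 19
2 -> 3 -> 5 -> 1 -> 4: max(8, 5, 14, 5) = 14
2 -> 1 -> 4: max(1, 5) = 5
2 -> 4: max(16) = 16
Best route has worst link 5.

5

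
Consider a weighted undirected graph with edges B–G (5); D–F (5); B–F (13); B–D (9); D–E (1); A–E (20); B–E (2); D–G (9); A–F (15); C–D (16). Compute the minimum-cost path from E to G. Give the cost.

7

Comparing a few candidate routes:
E -> B -> D -> G: 2 + 9 + 9 = 20
E -> D -> F -> B -> G: 1 + 5 + 13 + 5 = 24
E -> B -> G: 2 + 5 = 7
E -> B -> F -> D -> G: 2 + 13 + 5 + 9 = 29
E -> D -> G: 1 + 9 = 10
E -> D -> B -> G: 1 + 9 + 5 = 15
Best route has total 7.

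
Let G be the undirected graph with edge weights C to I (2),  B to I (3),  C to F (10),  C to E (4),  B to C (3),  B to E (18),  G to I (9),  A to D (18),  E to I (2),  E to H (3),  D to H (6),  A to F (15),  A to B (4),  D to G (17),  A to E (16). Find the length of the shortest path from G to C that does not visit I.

30

Comparing a few candidate routes:
G → D → H → E → C: 17 + 6 + 3 + 4 = 30
G → D → H → E → B → C: 17 + 6 + 3 + 18 + 3 = 47
G → D → A → B → C: 17 + 18 + 4 + 3 = 42
Shortest: 30.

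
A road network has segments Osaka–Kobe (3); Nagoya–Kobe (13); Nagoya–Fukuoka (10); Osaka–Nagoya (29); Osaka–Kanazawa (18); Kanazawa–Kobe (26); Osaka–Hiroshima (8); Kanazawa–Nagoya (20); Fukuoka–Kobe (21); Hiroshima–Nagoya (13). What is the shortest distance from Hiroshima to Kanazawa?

26

Comparing a few candidate routes:
Hiroshima → Nagoya → Kanazawa: 13 + 20 = 33
Hiroshima → Osaka → Kanazawa: 8 + 18 = 26
Hiroshima → Osaka → Kobe → Kanazawa: 8 + 3 + 26 = 37
Best route has total 26 mi.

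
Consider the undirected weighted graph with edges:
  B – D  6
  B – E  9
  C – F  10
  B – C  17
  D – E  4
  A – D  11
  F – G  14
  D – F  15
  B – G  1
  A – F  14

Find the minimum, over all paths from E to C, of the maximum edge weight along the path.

14

Some routes from E to C:
E - B - D - A - F - C: max(9, 6, 11, 14, 10) = 14
E - D - B - G - F - C: max(4, 6, 1, 14, 10) = 14
E - D - A - F - C: max(4, 11, 14, 10) = 14
Smallest bottleneck: 14.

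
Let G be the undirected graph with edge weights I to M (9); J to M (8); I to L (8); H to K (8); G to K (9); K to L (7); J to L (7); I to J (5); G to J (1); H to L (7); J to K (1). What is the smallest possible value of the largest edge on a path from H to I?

Comparing a few candidate routes:
H -> L -> K -> J -> I: max(7, 7, 1, 5) = 7
H -> L -> J -> I: max(7, 7, 5) = 7
H -> K -> L -> I: max(8, 7, 8) = 8
Smallest bottleneck: 7.

7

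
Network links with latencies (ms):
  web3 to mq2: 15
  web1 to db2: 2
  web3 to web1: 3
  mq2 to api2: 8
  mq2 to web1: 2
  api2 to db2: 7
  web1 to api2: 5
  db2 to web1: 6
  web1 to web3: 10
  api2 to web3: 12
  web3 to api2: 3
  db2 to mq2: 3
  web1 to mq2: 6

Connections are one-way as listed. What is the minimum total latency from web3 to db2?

5

A few of the web3→db2 routes:
web3→web1→api2→db2: 3 + 5 + 7 = 15
web3→web1→db2: 3 + 2 = 5
web3→mq2→web1→db2: 15 + 2 + 2 = 19
web3→api2→db2: 3 + 7 = 10
Shortest: 5 ms.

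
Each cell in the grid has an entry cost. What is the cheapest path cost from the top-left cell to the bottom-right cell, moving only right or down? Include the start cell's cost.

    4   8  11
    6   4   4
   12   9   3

Cheapest: (0,0) (1,0) (1,1) (1,2) (2,2)
  4 + 6 + 4 + 4 + 3 = 21
(Top row then right column would cost 30.)

21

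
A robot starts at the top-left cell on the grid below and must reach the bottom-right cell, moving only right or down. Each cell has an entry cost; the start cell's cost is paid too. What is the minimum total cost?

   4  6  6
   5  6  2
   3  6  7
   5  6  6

Cheapest: [0,0] → [1,0] → [2,0] → [3,0] → [3,1] → [3,2]
  4 + 5 + 3 + 5 + 6 + 6 = 29
For comparison, the top-then-right route costs 31.

29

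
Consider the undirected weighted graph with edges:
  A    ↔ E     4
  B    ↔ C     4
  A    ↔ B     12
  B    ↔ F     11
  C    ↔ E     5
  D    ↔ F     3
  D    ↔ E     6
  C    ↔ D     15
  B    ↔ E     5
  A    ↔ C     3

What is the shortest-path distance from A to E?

4

Checking several routes:
A -> E: 4
A -> C -> B -> E: 3 + 4 + 5 = 12
A -> C -> E: 3 + 5 = 8
Best route has total 4.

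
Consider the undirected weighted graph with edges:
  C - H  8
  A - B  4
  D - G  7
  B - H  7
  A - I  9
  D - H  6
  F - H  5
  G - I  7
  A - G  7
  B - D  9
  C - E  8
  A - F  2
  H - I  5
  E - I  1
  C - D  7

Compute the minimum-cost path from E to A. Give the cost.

10

Comparing a few candidate routes:
E -> I -> A: 1 + 9 = 10
E -> I -> G -> A: 1 + 7 + 7 = 15
E -> I -> H -> F -> A: 1 + 5 + 5 + 2 = 13
The minimum is 10.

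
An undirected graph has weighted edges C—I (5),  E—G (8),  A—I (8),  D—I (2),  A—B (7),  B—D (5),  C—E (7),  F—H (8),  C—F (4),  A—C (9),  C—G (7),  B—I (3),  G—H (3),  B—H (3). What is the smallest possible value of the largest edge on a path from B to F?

5

Comparing a few candidate routes:
B → A → I → C → E → G → H → F: max(7, 8, 5, 7, 8, 3, 8) = 8
B → A → I → C → G → H → F: max(7, 8, 5, 7, 3, 8) = 8
B → D → I → C → F: max(5, 2, 5, 4) = 5
B → A → I → C → F: max(7, 8, 5, 4) = 8
B → H → G → C → F: max(3, 3, 7, 4) = 7
B → I → C → F: max(3, 5, 4) = 5
Smallest bottleneck: 5.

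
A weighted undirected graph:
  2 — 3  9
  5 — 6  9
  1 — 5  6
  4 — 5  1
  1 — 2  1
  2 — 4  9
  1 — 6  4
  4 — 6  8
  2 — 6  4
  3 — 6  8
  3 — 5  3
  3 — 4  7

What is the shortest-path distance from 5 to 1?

Some routes from 5 to 1:
5→4→2→1: 1 + 9 + 1 = 11
5→1: 6
5→4→6→2→1: 1 + 8 + 4 + 1 = 14
5→4→6→1: 1 + 8 + 4 = 13
5→3→2→1: 3 + 9 + 1 = 13
5→6→1: 9 + 4 = 13
Best route has total 6.

6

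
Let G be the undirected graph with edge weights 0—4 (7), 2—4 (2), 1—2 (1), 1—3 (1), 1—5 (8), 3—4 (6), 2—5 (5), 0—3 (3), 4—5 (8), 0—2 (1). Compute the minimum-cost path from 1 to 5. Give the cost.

Checking several routes:
1→5: 8
1→2→5: 1 + 5 = 6
1→2→4→5: 1 + 2 + 8 = 11
1→3→0→2→5: 1 + 3 + 1 + 5 = 10
Shortest: 6.

6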